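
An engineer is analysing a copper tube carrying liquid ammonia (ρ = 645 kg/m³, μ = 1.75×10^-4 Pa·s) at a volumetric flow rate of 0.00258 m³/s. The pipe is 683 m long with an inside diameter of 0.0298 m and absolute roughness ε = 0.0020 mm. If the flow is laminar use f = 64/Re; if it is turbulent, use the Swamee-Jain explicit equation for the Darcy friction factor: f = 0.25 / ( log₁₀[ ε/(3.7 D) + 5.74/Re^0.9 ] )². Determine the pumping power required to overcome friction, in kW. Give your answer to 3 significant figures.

P ≈ 3.77 kW

Cross-sectional area A = πD²/4 = π(0.0298)²/4 = 0.0006975 m²; mean velocity V = Q/A = 0.00258/0.0006975 = 3.699 m/s.
Reynolds number Re = ρVD/μ = 645 · 3.699 · 0.0298 / 0.000175 = 4.063e+05.
Re > 4000 → turbulent. Relative roughness ε/D = 2e-06/0.0298 = 6.71e-05. Swamee-Jain: f = 0.25/(log₁₀[6.71e-05/3.7 + 5.74/4.063e+05^0.9])² = 0.25/(log₁₀[1.81e-05 + 5.14e-05])² = 0.25/(-4.158)² = 0.01446.
Darcy-Weisbach: ΔP = f(L/D)(ρV²/2) = 0.01446·(683/0.0298)·(645·3.699²/2) = 0.01446·2.292e+04·4413 = 1.463e+06 Pa.
Pumping power P = QΔP = 0.00258·1.463e+06 = 3774 W = 3.77 kW.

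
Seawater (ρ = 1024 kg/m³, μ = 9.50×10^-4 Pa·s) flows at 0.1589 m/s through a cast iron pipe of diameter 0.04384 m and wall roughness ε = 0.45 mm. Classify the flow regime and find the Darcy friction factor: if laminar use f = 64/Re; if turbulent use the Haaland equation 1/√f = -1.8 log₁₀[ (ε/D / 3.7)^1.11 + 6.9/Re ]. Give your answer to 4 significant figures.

f ≈ 0.04479

Re = ρVD/μ = 1024·0.1589·0.04384/0.00095 = 7509.
Re > 4000 → turbulent. ε/D = 0.00045/0.04384 = 0.0103; Haaland: 1/√f = -1.8 log₁₀[0.00145 + 0.000919] = 4.725, so f = 0.04479.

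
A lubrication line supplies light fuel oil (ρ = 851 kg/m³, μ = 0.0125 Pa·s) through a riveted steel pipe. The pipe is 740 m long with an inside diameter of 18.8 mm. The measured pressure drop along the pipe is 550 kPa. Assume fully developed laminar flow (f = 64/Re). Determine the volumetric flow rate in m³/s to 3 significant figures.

For laminar flow, f = 64/Re with Re = ρVD/μ, so Darcy-Weisbach reduces to ΔP = 32μLV/D². Solving for V: V = ΔP·D²/(32μL) = 5.5e+05·(0.0188)²/(32·0.0125·740) = 0.6567 m/s.
Check: Re = ρVD/μ = 851·0.6567·0.0188/0.0125 = 840.6 < 2300, so the laminar assumption holds.
Q = V·A = 0.6567·(π/4·0.0188²) = 0.0001823 m³/s = 1.82×10^-4 m³/s.

Q ≈ 1.82×10^-4 m³/s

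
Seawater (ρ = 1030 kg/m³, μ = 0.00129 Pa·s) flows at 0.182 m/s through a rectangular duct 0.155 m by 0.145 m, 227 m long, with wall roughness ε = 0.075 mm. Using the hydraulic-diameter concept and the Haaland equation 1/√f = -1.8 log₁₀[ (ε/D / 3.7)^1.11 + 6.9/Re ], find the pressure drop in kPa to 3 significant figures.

ΔP ≈ 0.676 kPa

Hydraulic diameter D_h = 4A/P = 4·(0.155·0.145)/(2·(0.155+0.145)) = 0.0899/0.6 = 0.1498 m.
Re = ρVD_h/μ = 1030·0.182·0.1498/0.00129 = 2.177e+04.
ε/D_h = 7.5e-05/0.1498 = 0.000501; Haaland gives 1/√f = -1.8 log₁₀[5.08e-05+0.000317] = 6.182, so f = 0.02616.
ΔP = f(L/D_h)(ρV²/2) = 0.02616·227/0.1498·17.06 = 676.2 Pa.
ΔP = 0.676 kPa.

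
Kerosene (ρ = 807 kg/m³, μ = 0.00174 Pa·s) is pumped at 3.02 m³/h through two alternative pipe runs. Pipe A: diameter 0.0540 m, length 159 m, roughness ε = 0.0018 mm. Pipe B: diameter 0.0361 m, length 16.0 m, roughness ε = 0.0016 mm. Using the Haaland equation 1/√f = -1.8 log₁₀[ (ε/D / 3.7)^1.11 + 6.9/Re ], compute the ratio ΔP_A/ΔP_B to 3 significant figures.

Pipe A: V = Q/A = 0.0008389/0.00229 = 0.3663 m/s; Re = 9174; ε/D = 3.33e-05; Haaland → f = 0.03166; ΔP_A = f(L/D)(ρV²/2) = 5047 Pa.
Pipe B: V = Q/A = 0.0008389/0.001024 = 0.8196 m/s; Re = 1.372e+04; ε/D = 4.43e-05; Haaland → f = 0.02842; ΔP_B = f(L/D)(ρV²/2) = 3414 Pa.
ΔP_A/ΔP_B = 5047/3414 = 1.48.

ΔP_A/ΔP_B ≈ 1.48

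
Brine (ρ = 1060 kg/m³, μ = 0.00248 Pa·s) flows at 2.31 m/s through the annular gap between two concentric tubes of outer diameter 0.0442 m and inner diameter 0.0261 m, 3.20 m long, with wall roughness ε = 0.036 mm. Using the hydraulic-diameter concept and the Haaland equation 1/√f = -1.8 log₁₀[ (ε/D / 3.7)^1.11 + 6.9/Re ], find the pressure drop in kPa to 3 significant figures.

Hydraulic diameter D_h = 4A/P = D_o - D_i = 0.0442 - 0.0261 = 0.0181 m.
Re = ρVD_h/μ = 1060·2.31·0.0181/0.00248 = 1.787e+04.
ε/D_h = 3.6e-05/0.0181 = 0.00199; Haaland gives 1/√f = -1.8 log₁₀[0.000235+0.000386] = 5.773, so f = 0.03001.
ΔP = f(L/D_h)(ρV²/2) = 0.03001·3.2/0.0181·2828 = 1.501e+04 Pa.
ΔP = 15.0 kPa.

ΔP ≈ 15.0 kPa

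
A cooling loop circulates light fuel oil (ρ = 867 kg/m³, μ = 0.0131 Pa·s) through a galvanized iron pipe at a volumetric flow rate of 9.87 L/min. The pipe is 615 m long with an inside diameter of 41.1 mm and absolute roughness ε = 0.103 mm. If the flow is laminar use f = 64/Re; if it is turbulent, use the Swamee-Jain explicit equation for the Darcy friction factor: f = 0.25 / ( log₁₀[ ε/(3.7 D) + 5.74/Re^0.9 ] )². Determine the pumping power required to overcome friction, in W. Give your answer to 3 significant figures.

P ≈ 3.11 W

Q = 9.87 L/min = 9.87/60000 = 0.0001645 m³/s.
Cross-sectional area A = πD²/4 = π(0.0411)²/4 = 0.001327 m²; mean velocity V = Q/A = 0.0001645/0.001327 = 0.124 m/s.
Reynolds number Re = ρVD/μ = 867 · 0.124 · 0.0411 / 0.0131 = 337.3.
Re < 2300 → laminar flow, so f = 64/Re = 64/337.3 = 0.1898 (the turbulent correlation is not needed).
Darcy-Weisbach: ΔP = f(L/D)(ρV²/2) = 0.1898·(615/0.0411)·(867·0.124²/2) = 0.1898·1.496e+04·6.665 = 1.892e+04 Pa.
Pumping power P = QΔP = 0.0001645·1.892e+04 = 3.113 W = 3.11 W.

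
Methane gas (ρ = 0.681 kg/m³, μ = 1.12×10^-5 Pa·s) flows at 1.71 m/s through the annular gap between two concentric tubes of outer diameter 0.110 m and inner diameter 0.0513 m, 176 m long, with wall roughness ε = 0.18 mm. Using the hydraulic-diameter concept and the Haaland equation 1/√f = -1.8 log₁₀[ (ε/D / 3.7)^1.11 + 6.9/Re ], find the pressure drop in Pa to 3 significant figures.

ΔP ≈ 116 Pa

Hydraulic diameter D_h = 4A/P = D_o - D_i = 0.11 - 0.0513 = 0.0587 m.
Re = ρVD_h/μ = 0.681·1.71·0.0587/1.12e-05 = 6103.
ε/D_h = 0.00018/0.0587 = 0.00307; Haaland gives 1/√f = -1.8 log₁₀[0.00038+0.00113] = 5.078, so f = 0.03879.
ΔP = f(L/D_h)(ρV²/2) = 0.03879·176/0.0587·0.9957 = 115.8 Pa.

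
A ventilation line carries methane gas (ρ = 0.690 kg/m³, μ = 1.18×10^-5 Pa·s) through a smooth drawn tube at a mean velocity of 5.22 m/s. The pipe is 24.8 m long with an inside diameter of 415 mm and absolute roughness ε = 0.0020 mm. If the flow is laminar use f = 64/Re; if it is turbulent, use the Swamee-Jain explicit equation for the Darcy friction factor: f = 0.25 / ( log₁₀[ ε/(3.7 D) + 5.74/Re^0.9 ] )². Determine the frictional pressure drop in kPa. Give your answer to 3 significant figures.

Reynolds number Re = ρVD/μ = 0.69 · 5.22 · 0.415 / 1.18e-05 = 1.267e+05.
Re > 4000 → turbulent. Relative roughness ε/D = 2e-06/0.415 = 4.82e-06. Swamee-Jain: f = 0.25/(log₁₀[4.82e-06/3.7 + 5.74/1.267e+05^0.9])² = 0.25/(log₁₀[1.3e-06 + 0.000147])² = 0.25/(-3.83)² = 0.01705.
Darcy-Weisbach: ΔP = f(L/D)(ρV²/2) = 0.01705·(24.8/0.415)·(0.69·5.22²/2) = 0.01705·59.76·9.401 = 9.576 Pa.
ΔP = 9.576 Pa = 0.00958 kPa.

ΔP ≈ 0.00958 kPa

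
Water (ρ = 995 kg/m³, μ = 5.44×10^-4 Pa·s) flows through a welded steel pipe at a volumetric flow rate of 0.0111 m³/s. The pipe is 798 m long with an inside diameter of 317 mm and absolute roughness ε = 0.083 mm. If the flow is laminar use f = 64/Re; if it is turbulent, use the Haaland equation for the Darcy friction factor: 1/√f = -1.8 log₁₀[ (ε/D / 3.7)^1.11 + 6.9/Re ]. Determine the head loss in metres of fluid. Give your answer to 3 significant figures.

Cross-sectional area A = πD²/4 = π(0.317)²/4 = 0.07892 m²; mean velocity V = Q/A = 0.0111/0.07892 = 0.1406 m/s.
Reynolds number Re = ρVD/μ = 995 · 0.1406 · 0.317 / 0.000544 = 8.155e+04.
Re > 4000 → turbulent. Relative roughness ε/D = 8.3e-05/0.317 = 0.000262. Haaland: 1/√f = -1.8 log₁₀[(0.000262/3.7)^1.11 + 6.9/8.155e+04] = -1.8 log₁₀[2.47e-05 + 8.46e-05] = 7.13, so f = 0.01967.
Darcy-Weisbach: ΔP = f(L/D)(ρV²/2) = 0.01967·(798/0.317)·(995·0.1406²/2) = 0.01967·2517·9.841 = 487.3 Pa.
Head loss h_f = ΔP/(ρg) = 487.3/(995·9.81) = 0.0499 m.

h_f ≈ 0.0499 m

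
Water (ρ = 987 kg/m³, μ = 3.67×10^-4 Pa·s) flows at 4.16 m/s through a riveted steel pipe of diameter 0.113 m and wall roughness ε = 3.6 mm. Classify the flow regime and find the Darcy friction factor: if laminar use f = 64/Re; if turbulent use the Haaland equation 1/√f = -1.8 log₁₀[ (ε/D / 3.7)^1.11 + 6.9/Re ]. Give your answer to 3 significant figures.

Re = ρVD/μ = 987·4.16·0.113/0.000367 = 1.264e+06.
Re > 4000 → turbulent. ε/D = 0.0036/0.113 = 0.0319; Haaland: 1/√f = -1.8 log₁₀[0.0051 + 5.46e-06] = 4.125, so f = 0.05877.

f ≈ 0.0588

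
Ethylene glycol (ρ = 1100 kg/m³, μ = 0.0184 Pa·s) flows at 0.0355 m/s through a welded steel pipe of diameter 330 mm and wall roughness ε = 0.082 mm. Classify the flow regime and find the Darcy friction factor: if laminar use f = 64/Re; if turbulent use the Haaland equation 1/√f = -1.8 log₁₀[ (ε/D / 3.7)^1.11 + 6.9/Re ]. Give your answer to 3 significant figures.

Re = ρVD/μ = 1100·0.0355·0.33/0.0184 = 700.4.
Re < 2300 → laminar, so f = 64/Re = 0.09138 (roughness is irrelevant in laminar flow).

f ≈ 0.0914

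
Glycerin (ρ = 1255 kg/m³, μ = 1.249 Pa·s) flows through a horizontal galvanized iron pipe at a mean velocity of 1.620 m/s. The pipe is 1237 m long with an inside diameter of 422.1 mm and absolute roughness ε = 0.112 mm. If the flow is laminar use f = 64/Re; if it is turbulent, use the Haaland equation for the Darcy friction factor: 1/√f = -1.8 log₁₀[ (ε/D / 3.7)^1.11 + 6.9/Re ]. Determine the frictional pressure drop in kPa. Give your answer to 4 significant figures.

ΔP ≈ 449.5 kPa

Reynolds number Re = ρVD/μ = 1255 · 1.62 · 0.4221 / 1.25 = 687.1.
Re < 2300 → laminar flow, so f = 64/Re = 64/687.1 = 0.09315 (the turbulent correlation is not needed).
Darcy-Weisbach: ΔP = f(L/D)(ρV²/2) = 0.09315·(1237/0.4221)·(1255·1.62²/2) = 0.09315·2931·1647 = 4.495e+05 Pa.
ΔP = 4.495e+05 Pa = 449.5 kPa.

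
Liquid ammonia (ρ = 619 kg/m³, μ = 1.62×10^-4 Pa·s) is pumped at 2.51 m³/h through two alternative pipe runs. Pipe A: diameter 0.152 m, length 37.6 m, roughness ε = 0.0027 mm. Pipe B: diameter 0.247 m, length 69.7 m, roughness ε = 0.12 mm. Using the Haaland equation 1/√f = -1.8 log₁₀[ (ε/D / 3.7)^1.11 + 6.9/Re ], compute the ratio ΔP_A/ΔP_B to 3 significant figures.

Pipe A: V = Q/A = 0.0006972/0.01815 = 0.03842 m/s; Re = 2.232e+04; ε/D = 1.78e-05; Haaland → f = 0.02508; ΔP_A = f(L/D)(ρV²/2) = 2.835 Pa.
Pipe B: V = Q/A = 0.0006972/0.04792 = 0.01455 m/s; Re = 1.373e+04; ε/D = 0.000486; Haaland → f = 0.02907; ΔP_B = f(L/D)(ρV²/2) = 0.5375 Pa.
ΔP_A/ΔP_B = 2.835/0.5375 = 5.27.

ΔP_A/ΔP_B ≈ 5.27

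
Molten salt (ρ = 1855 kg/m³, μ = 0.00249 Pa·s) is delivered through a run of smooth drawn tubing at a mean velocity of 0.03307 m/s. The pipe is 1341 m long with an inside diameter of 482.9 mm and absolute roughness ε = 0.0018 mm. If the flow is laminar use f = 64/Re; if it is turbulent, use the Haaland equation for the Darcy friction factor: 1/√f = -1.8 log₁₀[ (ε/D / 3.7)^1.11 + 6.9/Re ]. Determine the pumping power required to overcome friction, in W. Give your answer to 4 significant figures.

Reynolds number Re = ρVD/μ = 1855 · 0.03307 · 0.4829 / 0.00249 = 1.19e+04.
Re > 4000 → turbulent. Relative roughness ε/D = 1.8e-06/0.4829 = 3.73e-06. Haaland: 1/√f = -1.8 log₁₀[(3.73e-06/3.7)^1.11 + 6.9/1.19e+04] = -1.8 log₁₀[2.21e-07 + 0.00058] = 5.826, so f = 0.02947.
Darcy-Weisbach: ΔP = f(L/D)(ρV²/2) = 0.02947·(1341/0.4829)·(1855·0.03307²/2) = 0.02947·2777·1.014 = 83 Pa.
Q = V·A = 0.03307·0.1831 = 0.006057 m³/s.
Pumping power P = QΔP = 0.006057·83 = 0.50271 W = 0.5027 W.

P ≈ 0.5027 W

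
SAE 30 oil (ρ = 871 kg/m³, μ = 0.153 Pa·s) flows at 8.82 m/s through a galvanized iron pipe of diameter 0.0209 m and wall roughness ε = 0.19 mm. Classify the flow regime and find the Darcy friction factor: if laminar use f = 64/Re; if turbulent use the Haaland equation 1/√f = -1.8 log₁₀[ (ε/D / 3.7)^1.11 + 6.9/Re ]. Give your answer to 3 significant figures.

Re = ρVD/μ = 871·8.82·0.0209/0.153 = 1049.
Re < 2300 → laminar, so f = 64/Re = 0.06099 (roughness is irrelevant in laminar flow).

f ≈ 0.0610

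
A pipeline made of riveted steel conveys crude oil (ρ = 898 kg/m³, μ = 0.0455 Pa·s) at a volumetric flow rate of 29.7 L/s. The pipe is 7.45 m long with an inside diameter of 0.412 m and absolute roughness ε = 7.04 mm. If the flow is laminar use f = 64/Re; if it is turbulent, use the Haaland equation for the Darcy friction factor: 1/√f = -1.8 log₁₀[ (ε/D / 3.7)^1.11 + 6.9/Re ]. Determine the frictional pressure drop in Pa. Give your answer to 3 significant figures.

Q = 29.7 L/s = 29.7/1000 = 0.0297 m³/s.
Cross-sectional area A = πD²/4 = π(0.412)²/4 = 0.1333 m²; mean velocity V = Q/A = 0.0297/0.1333 = 0.2228 m/s.
Reynolds number Re = ρVD/μ = 898 · 0.2228 · 0.412 / 0.0455 = 1811.
Re < 2300 → laminar flow, so f = 64/Re = 64/1811 = 0.03533 (the turbulent correlation is not needed).
Darcy-Weisbach: ΔP = f(L/D)(ρV²/2) = 0.03533·(7.45/0.412)·(898·0.2228²/2) = 0.03533·18.08·22.28 = 14.24 Pa.

ΔP ≈ 14.2 Pa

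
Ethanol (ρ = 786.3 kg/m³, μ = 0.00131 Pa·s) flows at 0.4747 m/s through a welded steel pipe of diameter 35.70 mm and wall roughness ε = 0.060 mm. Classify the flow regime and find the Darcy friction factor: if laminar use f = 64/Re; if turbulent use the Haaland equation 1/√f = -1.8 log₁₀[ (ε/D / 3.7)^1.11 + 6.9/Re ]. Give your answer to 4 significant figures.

f ≈ 0.03299

Re = ρVD/μ = 786.3·0.4747·0.0357/0.00131 = 1.017e+04.
Re > 4000 → turbulent. ε/D = 6e-05/0.0357 = 0.00168; Haaland: 1/√f = -1.8 log₁₀[0.000195 + 0.000678] = 5.506, so f = 0.03299.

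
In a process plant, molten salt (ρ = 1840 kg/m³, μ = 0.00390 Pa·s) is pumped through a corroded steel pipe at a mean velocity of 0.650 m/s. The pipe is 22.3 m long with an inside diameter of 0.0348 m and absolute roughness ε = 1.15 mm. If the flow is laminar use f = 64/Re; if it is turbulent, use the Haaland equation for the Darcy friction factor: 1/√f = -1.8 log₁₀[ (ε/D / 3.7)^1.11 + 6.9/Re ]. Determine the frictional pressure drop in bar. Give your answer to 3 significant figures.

Reynolds number Re = ρVD/μ = 1840 · 0.65 · 0.0348 / 0.0039 = 1.067e+04.
Re > 4000 → turbulent. Relative roughness ε/D = 0.00115/0.0348 = 0.033. Haaland: 1/√f = -1.8 log₁₀[(0.033/3.7)^1.11 + 6.9/1.067e+04] = -1.8 log₁₀[0.00532 + 0.000647] = 4.004, so f = 0.06236.
Darcy-Weisbach: ΔP = f(L/D)(ρV²/2) = 0.06236·(22.3/0.0348)·(1840·0.65²/2) = 0.06236·640.8·388.7 = 1.553e+04 Pa.
ΔP = 1.553e+04 Pa = 0.155 bar.

ΔP ≈ 0.155 bar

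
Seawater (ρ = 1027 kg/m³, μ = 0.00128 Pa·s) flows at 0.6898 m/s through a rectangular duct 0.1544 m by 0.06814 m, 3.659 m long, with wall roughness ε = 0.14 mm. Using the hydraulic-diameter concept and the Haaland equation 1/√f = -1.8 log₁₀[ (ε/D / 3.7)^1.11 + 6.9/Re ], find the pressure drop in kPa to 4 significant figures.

ΔP ≈ 0.2354 kPa

Hydraulic diameter D_h = 4A/P = 4·(0.1544·0.06814)/(2·(0.1544+0.06814)) = 0.04208/0.4451 = 0.09455 m.
Re = ρVD_h/μ = 1027·0.6898·0.09455/0.00128 = 5.233e+04.
ε/D_h = 0.00014/0.09455 = 0.00148; Haaland gives 1/√f = -1.8 log₁₀[0.000169+0.000132] = 6.338, so f = 0.02489.
ΔP = f(L/D_h)(ρV²/2) = 0.02489·3.659/0.09455·244.3 = 235.4 Pa.
ΔP = 0.2354 kPa.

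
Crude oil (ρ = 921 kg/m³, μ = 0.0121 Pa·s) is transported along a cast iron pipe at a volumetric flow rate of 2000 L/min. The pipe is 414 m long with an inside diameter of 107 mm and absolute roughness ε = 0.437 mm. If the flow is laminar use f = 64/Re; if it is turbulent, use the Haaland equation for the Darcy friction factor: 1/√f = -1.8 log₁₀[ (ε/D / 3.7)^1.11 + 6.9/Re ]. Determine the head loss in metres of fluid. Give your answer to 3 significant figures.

h_f ≈ 85.7 m

Q = 2000 L/min = 2000/60000 = 0.03333 m³/s.
Cross-sectional area A = πD²/4 = π(0.107)²/4 = 0.008992 m²; mean velocity V = Q/A = 0.03333/0.008992 = 3.707 m/s.
Reynolds number Re = ρVD/μ = 921 · 3.707 · 0.107 / 0.0121 = 3.019e+04.
Re > 4000 → turbulent. Relative roughness ε/D = 0.000437/0.107 = 0.00408. Haaland: 1/√f = -1.8 log₁₀[(0.00408/3.7)^1.11 + 6.9/3.019e+04] = -1.8 log₁₀[0.000522 + 0.000229] = 5.624, so f = 0.03161.
Darcy-Weisbach: ΔP = f(L/D)(ρV²/2) = 0.03161·(414/0.107)·(921·3.707²/2) = 0.03161·3869·6328 = 7.74e+05 Pa.
Head loss h_f = ΔP/(ρg) = 7.74e+05/(921·9.81) = 85.7 m.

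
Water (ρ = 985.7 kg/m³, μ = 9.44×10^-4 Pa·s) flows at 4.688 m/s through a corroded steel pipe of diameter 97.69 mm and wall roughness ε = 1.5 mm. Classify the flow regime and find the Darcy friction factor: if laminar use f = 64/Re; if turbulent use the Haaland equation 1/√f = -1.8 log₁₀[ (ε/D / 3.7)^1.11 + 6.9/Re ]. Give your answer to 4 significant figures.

f ≈ 0.04424

Re = ρVD/μ = 985.7·4.688·0.09769/0.000944 = 4.782e+05.
Re > 4000 → turbulent. ε/D = 0.0015/0.09769 = 0.0154; Haaland: 1/√f = -1.8 log₁₀[0.00227 + 1.44e-05] = 4.754, so f = 0.04424.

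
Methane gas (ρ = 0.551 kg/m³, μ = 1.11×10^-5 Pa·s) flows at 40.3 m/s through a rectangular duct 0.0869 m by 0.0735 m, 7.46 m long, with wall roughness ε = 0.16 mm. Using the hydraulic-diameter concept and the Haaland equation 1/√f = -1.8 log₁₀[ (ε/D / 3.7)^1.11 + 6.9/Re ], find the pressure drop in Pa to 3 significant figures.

Hydraulic diameter D_h = 4A/P = 4·(0.0869·0.0735)/(2·(0.0869+0.0735)) = 0.02555/0.3208 = 0.07964 m.
Re = ρVD_h/μ = 0.551·40.3·0.07964/1.11e-05 = 1.593e+05.
ε/D_h = 0.00016/0.07964 = 0.00201; Haaland gives 1/√f = -1.8 log₁₀[0.000237+4.33e-05] = 6.393, so f = 0.02447.
ΔP = f(L/D_h)(ρV²/2) = 0.02447·7.46/0.07964·447.4 = 1026 Pa.

ΔP ≈ 1030 Pa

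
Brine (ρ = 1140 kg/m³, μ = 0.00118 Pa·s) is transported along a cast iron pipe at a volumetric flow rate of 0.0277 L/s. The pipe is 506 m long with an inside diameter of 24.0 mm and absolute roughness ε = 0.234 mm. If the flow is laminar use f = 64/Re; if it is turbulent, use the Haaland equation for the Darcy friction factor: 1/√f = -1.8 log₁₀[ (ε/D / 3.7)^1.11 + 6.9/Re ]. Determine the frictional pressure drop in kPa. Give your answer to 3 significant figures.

Q = 0.0277 L/s = 0.0277/1000 = 2.77e-05 m³/s.
Cross-sectional area A = πD²/4 = π(0.024)²/4 = 0.0004524 m²; mean velocity V = Q/A = 2.77e-05/0.0004524 = 0.06123 m/s.
Reynolds number Re = ρVD/μ = 1140 · 0.06123 · 0.024 / 0.00118 = 1420.
Re < 2300 → laminar flow, so f = 64/Re = 64/1420 = 0.04508 (the turbulent correlation is not needed).
Darcy-Weisbach: ΔP = f(L/D)(ρV²/2) = 0.04508·(506/0.024)·(1140·0.06123²/2) = 0.04508·2.108e+04·2.137 = 2031 Pa.
ΔP = 2031 Pa = 2.03 kPa.

ΔP ≈ 2.03 kPa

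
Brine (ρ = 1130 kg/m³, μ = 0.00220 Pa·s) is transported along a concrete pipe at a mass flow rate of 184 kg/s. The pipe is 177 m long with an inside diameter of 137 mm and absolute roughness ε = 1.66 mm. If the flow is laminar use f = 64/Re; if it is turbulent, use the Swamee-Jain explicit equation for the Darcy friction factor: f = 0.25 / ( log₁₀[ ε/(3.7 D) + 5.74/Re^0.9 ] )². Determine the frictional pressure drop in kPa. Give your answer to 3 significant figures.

A = πD²/4 = π(0.137)²/4 = 0.01474 m²; mean velocity V = ṁ/(ρA) = 184/(1130 · 0.01474) = 11.05 m/s.
Reynolds number Re = ρVD/μ = 1130 · 11.05 · 0.137 / 0.0022 = 7.773e+05.
Re > 4000 → turbulent. Relative roughness ε/D = 0.00166/0.137 = 0.0121. Swamee-Jain: f = 0.25/(log₁₀[0.0121/3.7 + 5.74/7.773e+05^0.9])² = 0.25/(log₁₀[0.00327 + 2.87e-05])² = 0.25/(-2.481)² = 0.04061.
Darcy-Weisbach: ΔP = f(L/D)(ρV²/2) = 0.04061·(177/0.137)·(1130·11.05²/2) = 0.04061·1292·6.894e+04 = 3.617e+06 Pa.
ΔP = 3.617e+06 Pa = 3620 kPa.

ΔP ≈ 3620 kPa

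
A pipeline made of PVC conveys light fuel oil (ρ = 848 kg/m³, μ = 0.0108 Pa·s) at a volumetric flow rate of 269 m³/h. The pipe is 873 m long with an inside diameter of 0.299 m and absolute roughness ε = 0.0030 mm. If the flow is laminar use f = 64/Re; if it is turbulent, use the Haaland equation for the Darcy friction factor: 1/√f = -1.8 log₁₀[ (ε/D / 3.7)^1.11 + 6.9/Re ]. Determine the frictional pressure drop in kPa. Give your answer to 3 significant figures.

ΔP ≈ 34.2 kPa

Q = 269 m³/h = 269/3600 = 0.07472 m³/s.
Cross-sectional area A = πD²/4 = π(0.299)²/4 = 0.07022 m²; mean velocity V = Q/A = 0.07472/0.07022 = 1.064 m/s.
Reynolds number Re = ρVD/μ = 848 · 1.064 · 0.299 / 0.0108 = 2.498e+04.
Re > 4000 → turbulent. Relative roughness ε/D = 3e-06/0.299 = 1e-05. Haaland: 1/√f = -1.8 log₁₀[(1e-05/3.7)^1.11 + 6.9/2.498e+04] = -1.8 log₁₀[6.62e-07 + 0.000276] = 6.404, so f = 0.02438.
Darcy-Weisbach: ΔP = f(L/D)(ρV²/2) = 0.02438·(873/0.299)·(848·1.064²/2) = 0.02438·2920·480.2 = 3.419e+04 Pa.
ΔP = 3.419e+04 Pa = 34.2 kPa.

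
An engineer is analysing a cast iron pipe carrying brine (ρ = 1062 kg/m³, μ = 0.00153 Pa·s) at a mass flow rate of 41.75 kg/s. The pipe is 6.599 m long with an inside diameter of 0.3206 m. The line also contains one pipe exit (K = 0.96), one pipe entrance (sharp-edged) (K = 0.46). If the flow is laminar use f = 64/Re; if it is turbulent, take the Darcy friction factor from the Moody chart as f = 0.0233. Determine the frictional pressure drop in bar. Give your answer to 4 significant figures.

A = πD²/4 = π(0.3206)²/4 = 0.08073 m²; mean velocity V = ṁ/(ρA) = 41.75/(1062 · 0.08073) = 0.487 m/s.
Reynolds number Re = ρVD/μ = 1062 · 0.487 · 0.3206 / 0.00153 = 1.084e+05.
Re > 4000 → turbulent; use the Moody-chart value f = 0.0233.
Total minor-loss coefficient ΣK = 1·0.96 + 1·0.46 = 1.42.
ΔP = [f·L/D + ΣK]·(ρV²/2) = [0.0233·6.599/0.3206 + 1.42]·(1062·0.487²/2) = [0.4796 + 1.42]·125.9 = 239.2 Pa.
ΔP = 239.2 Pa = 0.002392 bar.

ΔP ≈ 0.002392 bar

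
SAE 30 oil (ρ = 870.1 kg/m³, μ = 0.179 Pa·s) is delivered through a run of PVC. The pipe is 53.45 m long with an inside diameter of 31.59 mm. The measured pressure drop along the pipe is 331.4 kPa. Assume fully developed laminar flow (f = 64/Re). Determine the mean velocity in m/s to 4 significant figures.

V ≈ 1.080 m/s

For laminar flow, f = 64/Re with Re = ρVD/μ, so Darcy-Weisbach reduces to ΔP = 32μLV/D². Solving for V: V = ΔP·D²/(32μL) = 3.314e+05·(0.03159)²/(32·0.179·53.45) = 1.08 m/s.
Check: Re = ρVD/μ = 870.1·1.08·0.03159/0.179 = 165.9 < 2300, so the laminar assumption holds.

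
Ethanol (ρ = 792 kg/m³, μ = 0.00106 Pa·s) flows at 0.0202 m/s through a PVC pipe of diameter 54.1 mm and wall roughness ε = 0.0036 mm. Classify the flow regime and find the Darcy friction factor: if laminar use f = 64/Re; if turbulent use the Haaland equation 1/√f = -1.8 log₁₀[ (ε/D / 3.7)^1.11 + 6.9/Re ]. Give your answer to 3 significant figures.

f ≈ 0.0784

Re = ρVD/μ = 792·0.0202·0.0541/0.00106 = 816.5.
Re < 2300 → laminar, so f = 64/Re = 0.07838 (roughness is irrelevant in laminar flow).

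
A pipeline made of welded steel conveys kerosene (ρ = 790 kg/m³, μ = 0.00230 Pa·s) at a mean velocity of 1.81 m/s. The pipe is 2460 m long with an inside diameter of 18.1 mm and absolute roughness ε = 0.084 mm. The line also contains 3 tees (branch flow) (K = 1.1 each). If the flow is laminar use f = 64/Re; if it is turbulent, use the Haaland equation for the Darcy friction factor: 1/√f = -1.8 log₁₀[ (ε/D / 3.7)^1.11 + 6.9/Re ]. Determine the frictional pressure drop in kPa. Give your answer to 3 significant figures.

ΔP ≈ 6390 kPa

Reynolds number Re = ρVD/μ = 790 · 1.81 · 0.0181 / 0.0023 = 1.125e+04.
Re > 4000 → turbulent. Relative roughness ε/D = 8.4e-05/0.0181 = 0.00464. Haaland: 1/√f = -1.8 log₁₀[(0.00464/3.7)^1.11 + 6.9/1.125e+04] = -1.8 log₁₀[0.000601 + 0.000613] = 5.248, so f = 0.03631.
Total minor-loss coefficient ΣK = 3·1.1 = 3.3.
ΔP = [f·L/D + ΣK]·(ρV²/2) = [0.03631·2460/0.0181 + 3.3]·(790·1.81²/2) = [4935 + 3.3]·1294 = 6.39e+06 Pa.
ΔP = 6.39e+06 Pa = 6390 kPa.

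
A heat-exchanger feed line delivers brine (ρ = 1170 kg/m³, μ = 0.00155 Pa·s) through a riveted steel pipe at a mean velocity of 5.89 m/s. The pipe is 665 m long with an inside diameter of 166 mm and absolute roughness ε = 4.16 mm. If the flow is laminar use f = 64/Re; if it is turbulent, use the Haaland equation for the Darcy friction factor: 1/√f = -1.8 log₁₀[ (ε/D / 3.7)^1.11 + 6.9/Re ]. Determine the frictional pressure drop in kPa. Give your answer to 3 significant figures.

Reynolds number Re = ρVD/μ = 1170 · 5.89 · 0.166 / 0.00155 = 7.38e+05.
Re > 4000 → turbulent. Relative roughness ε/D = 0.00416/0.166 = 0.0251. Haaland: 1/√f = -1.8 log₁₀[(0.0251/3.7)^1.11 + 6.9/7.38e+05] = -1.8 log₁₀[0.00391 + 9.35e-06] = 4.332, so f = 0.05328.
Darcy-Weisbach: ΔP = f(L/D)(ρV²/2) = 0.05328·(665/0.166)·(1170·5.89²/2) = 0.05328·4006·2.029e+04 = 4.332e+06 Pa.
ΔP = 4.332e+06 Pa = 4330 kPa.

ΔP ≈ 4330 kPa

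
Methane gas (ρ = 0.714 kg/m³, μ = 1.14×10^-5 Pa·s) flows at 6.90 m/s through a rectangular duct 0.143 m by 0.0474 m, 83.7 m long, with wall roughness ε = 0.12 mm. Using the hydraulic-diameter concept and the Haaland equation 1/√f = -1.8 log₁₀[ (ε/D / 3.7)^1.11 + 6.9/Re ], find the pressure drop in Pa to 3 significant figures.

Hydraulic diameter D_h = 4A/P = 4·(0.143·0.0474)/(2·(0.143+0.0474)) = 0.02711/0.3808 = 0.0712 m.
Re = ρVD_h/μ = 0.714·6.9·0.0712/1.14e-05 = 3.077e+04.
ε/D_h = 0.00012/0.0712 = 0.00169; Haaland gives 1/√f = -1.8 log₁₀[0.000195+0.000224] = 6.079, so f = 0.02706.
ΔP = f(L/D_h)(ρV²/2) = 0.02706·83.7/0.0712·17 = 540.7 Pa.

ΔP ≈ 541 Pa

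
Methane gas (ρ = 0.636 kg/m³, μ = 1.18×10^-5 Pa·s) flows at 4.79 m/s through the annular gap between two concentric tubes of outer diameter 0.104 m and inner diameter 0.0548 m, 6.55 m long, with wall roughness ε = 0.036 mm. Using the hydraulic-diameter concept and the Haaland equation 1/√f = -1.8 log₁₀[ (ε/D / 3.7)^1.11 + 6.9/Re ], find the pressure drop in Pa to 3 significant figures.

ΔP ≈ 29.1 Pa

Hydraulic diameter D_h = 4A/P = D_o - D_i = 0.104 - 0.0548 = 0.0492 m.
Re = ρVD_h/μ = 0.636·4.79·0.0492/1.18e-05 = 1.27e+04.
ε/D_h = 3.6e-05/0.0492 = 0.000732; Haaland gives 1/√f = -1.8 log₁₀[7.74e-05+0.000543] = 5.773, so f = 0.03001.
ΔP = f(L/D_h)(ρV²/2) = 0.03001·6.55/0.0492·7.296 = 29.15 Pa.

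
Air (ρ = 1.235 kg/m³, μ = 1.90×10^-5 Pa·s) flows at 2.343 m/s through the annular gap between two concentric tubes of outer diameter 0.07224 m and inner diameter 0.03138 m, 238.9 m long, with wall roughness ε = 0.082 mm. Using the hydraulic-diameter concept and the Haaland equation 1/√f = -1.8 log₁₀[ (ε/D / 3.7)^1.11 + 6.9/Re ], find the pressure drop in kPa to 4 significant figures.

Hydraulic diameter D_h = 4A/P = D_o - D_i = 0.07224 - 0.03138 = 0.04086 m.
Re = ρVD_h/μ = 1.235·2.343·0.04086/1.9e-05 = 6223.
ε/D_h = 8.2e-05/0.04086 = 0.00201; Haaland gives 1/√f = -1.8 log₁₀[0.000237+0.00111] = 5.168, so f = 0.03745.
ΔP = f(L/D_h)(ρV²/2) = 0.03745·238.9/0.04086·3.39 = 742.2 Pa.
ΔP = 0.7422 kPa.

ΔP ≈ 0.7422 kPa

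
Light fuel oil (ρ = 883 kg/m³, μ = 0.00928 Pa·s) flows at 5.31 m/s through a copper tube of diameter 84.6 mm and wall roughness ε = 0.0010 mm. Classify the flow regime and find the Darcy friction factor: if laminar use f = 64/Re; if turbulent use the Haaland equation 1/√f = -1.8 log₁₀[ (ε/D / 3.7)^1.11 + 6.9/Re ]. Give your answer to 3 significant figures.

Re = ρVD/μ = 883·5.31·0.0846/0.00928 = 4.274e+04.
Re > 4000 → turbulent. ε/D = 1e-06/0.0846 = 1.18e-05; Haaland: 1/√f = -1.8 log₁₀[7.94e-07 + 0.000161] = 6.822, so f = 0.02149.

f ≈ 0.0215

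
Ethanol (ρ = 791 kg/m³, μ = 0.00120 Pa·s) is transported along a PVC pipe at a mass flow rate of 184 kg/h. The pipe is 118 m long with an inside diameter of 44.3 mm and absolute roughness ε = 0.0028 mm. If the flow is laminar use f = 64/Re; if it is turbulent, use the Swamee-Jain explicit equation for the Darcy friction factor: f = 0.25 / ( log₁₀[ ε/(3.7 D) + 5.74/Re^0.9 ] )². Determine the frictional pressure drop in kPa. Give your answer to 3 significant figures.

ΔP ≈ 0.0968 kPa

ṁ = 184 kg/h = 184/3600 = 0.05111 kg/s.
A = πD²/4 = π(0.0443)²/4 = 0.001541 m²; mean velocity V = ṁ/(ρA) = 0.05111/(791 · 0.001541) = 0.04192 m/s.
Reynolds number Re = ρVD/μ = 791 · 0.04192 · 0.0443 / 0.0012 = 1224.
Re < 2300 → laminar flow, so f = 64/Re = 64/1224 = 0.05228 (the turbulent correlation is not needed).
Darcy-Weisbach: ΔP = f(L/D)(ρV²/2) = 0.05228·(118/0.0443)·(791·0.04192²/2) = 0.05228·2664·0.6951 = 96.79 Pa.
ΔP = 96.79 Pa = 0.0968 kPa.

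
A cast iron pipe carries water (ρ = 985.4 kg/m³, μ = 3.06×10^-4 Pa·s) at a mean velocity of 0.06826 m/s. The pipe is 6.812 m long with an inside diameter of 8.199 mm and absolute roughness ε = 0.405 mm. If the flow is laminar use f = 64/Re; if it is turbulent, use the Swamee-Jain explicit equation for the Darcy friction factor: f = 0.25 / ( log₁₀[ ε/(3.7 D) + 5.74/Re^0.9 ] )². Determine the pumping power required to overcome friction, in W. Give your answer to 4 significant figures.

Reynolds number Re = ρVD/μ = 985.4 · 0.06826 · 0.008199 / 0.000306 = 1802.
Re < 2300 → laminar flow, so f = 64/Re = 64/1802 = 0.03551 (the turbulent correlation is not needed).
Darcy-Weisbach: ΔP = f(L/D)(ρV²/2) = 0.03551·(6.812/0.008199)·(985.4·0.06826²/2) = 0.03551·830.8·2.296 = 67.73 Pa.
Q = V·A = 0.06826·5.28e-05 = 3.604e-06 m³/s.
Pumping power P = QΔP = 3.604e-06·67.73 = 2.4410×10^-4 W = 2.441×10^-4 W.

P ≈ 2.441×10^-4 W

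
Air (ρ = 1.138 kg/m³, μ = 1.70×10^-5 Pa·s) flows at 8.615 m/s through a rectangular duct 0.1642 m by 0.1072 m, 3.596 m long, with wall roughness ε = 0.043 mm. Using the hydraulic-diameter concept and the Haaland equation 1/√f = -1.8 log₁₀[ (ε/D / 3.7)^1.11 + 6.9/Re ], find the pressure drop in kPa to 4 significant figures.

Hydraulic diameter D_h = 4A/P = 4·(0.1642·0.1072)/(2·(0.1642+0.1072)) = 0.07041/0.5428 = 0.1297 m.
Re = ρVD_h/μ = 1.138·8.615·0.1297/1.7e-05 = 7.481e+04.
ε/D_h = 4.3e-05/0.1297 = 0.000331; Haaland gives 1/√f = -1.8 log₁₀[3.21e-05+9.22e-05] = 7.029, so f = 0.02024.
ΔP = f(L/D_h)(ρV²/2) = 0.02024·3.596/0.1297·42.23 = 23.69 Pa.
ΔP = 0.02369 kPa.

ΔP ≈ 0.02369 kPa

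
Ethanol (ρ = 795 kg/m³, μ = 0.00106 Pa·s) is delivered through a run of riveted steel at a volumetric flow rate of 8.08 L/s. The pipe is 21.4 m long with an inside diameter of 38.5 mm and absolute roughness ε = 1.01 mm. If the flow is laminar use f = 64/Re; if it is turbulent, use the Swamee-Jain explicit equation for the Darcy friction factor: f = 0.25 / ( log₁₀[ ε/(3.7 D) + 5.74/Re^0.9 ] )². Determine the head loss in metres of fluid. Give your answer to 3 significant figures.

h_f ≈ 74.3 m

Q = 8.08 L/s = 8.08/1000 = 0.00808 m³/s.
Cross-sectional area A = πD²/4 = π(0.0385)²/4 = 0.001164 m²; mean velocity V = Q/A = 0.00808/0.001164 = 6.941 m/s.
Reynolds number Re = ρVD/μ = 795 · 6.941 · 0.0385 / 0.00106 = 2.004e+05.
Re > 4000 → turbulent. Relative roughness ε/D = 0.00101/0.0385 = 0.0262. Swamee-Jain: f = 0.25/(log₁₀[0.0262/3.7 + 5.74/2.004e+05^0.9])² = 0.25/(log₁₀[0.00709 + 9.71e-05])² = 0.25/(-2.143)² = 0.05442.
Darcy-Weisbach: ΔP = f(L/D)(ρV²/2) = 0.05442·(21.4/0.0385)·(795·6.941²/2) = 0.05442·555.8·1.915e+04 = 5.792e+05 Pa.
Head loss h_f = ΔP/(ρg) = 5.792e+05/(795·9.81) = 74.3 m.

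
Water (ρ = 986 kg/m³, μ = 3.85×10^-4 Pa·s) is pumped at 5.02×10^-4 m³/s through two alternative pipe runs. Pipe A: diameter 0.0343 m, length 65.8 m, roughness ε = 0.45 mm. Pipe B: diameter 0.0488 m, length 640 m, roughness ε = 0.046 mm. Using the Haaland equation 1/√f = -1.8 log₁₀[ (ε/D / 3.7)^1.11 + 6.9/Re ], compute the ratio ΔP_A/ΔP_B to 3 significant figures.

Pipe A: V = Q/A = 0.000502/0.000924 = 0.5433 m/s; Re = 4.772e+04; ε/D = 0.0131; Haaland → f = 0.04271; ΔP_A = f(L/D)(ρV²/2) = 1.192e+04 Pa.
Pipe B: V = Q/A = 0.000502/0.00187 = 0.2684 m/s; Re = 3.354e+04; ε/D = 0.000943; Haaland → f = 0.02504; ΔP_B = f(L/D)(ρV²/2) = 1.166e+04 Pa.
ΔP_A/ΔP_B = 1.192e+04/1.166e+04 = 1.02.

ΔP_A/ΔP_B ≈ 1.02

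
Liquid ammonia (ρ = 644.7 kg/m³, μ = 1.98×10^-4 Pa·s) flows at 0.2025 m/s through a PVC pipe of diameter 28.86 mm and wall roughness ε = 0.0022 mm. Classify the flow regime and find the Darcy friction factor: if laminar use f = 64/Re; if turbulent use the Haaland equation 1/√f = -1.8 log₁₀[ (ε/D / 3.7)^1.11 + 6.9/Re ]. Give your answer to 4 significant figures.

Re = ρVD/μ = 644.7·0.2025·0.02886/0.000198 = 1.903e+04.
Re > 4000 → turbulent. ε/D = 2.2e-06/0.02886 = 7.62e-05; Haaland: 1/√f = -1.8 log₁₀[6.29e-06 + 0.000363] = 6.18, so f = 0.02619.

f ≈ 0.02619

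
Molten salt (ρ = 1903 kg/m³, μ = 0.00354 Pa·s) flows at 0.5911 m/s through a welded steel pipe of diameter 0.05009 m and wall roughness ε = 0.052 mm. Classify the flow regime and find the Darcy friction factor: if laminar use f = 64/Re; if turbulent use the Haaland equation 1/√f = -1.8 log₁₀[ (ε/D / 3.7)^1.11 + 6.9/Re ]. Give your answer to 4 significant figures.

f ≈ 0.02901

Re = ρVD/μ = 1903·0.5911·0.05009/0.00354 = 1.592e+04.
Re > 4000 → turbulent. ε/D = 5.2e-05/0.05009 = 0.00104; Haaland: 1/√f = -1.8 log₁₀[0.000114 + 0.000434] = 5.871, so f = 0.02901.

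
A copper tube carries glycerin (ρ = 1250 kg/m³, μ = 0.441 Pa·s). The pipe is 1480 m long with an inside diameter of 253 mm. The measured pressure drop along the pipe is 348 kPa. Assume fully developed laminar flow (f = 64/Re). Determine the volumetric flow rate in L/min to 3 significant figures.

Q ≈ 3220 L/min

For laminar flow, f = 64/Re with Re = ρVD/μ, so Darcy-Weisbach reduces to ΔP = 32μLV/D². Solving for V: V = ΔP·D²/(32μL) = 3.48e+05·(0.253)²/(32·0.441·1480) = 1.067 m/s.
Check: Re = ρVD/μ = 1250·1.067·0.253/0.441 = 764.8 < 2300, so the laminar assumption holds.
Q = V·A = 1.067·(π/4·0.253²) = 0.05362 m³/s = 3220 L/min.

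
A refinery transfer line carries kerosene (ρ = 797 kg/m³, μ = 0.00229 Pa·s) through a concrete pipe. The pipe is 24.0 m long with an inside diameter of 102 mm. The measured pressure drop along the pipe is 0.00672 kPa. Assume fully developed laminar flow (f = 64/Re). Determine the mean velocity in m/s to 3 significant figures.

V ≈ 0.0398 m/s

For laminar flow, f = 64/Re with Re = ρVD/μ, so Darcy-Weisbach reduces to ΔP = 32μLV/D². Solving for V: V = ΔP·D²/(32μL) = 6.72·(0.102)²/(32·0.00229·24) = 0.03975 m/s.
Check: Re = ρVD/μ = 797·0.03975·0.102/0.00229 = 1411 < 2300, so the laminar assumption holds.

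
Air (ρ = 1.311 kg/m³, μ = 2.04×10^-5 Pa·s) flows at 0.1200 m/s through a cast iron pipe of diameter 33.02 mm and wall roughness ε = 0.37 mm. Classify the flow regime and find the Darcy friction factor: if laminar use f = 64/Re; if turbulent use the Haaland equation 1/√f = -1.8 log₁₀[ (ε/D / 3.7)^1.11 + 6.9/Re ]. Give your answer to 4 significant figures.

f ≈ 0.2513

Re = ρVD/μ = 1.311·0.12·0.03302/2.04e-05 = 254.6.
Re < 2300 → laminar, so f = 64/Re = 0.2513 (roughness is irrelevant in laminar flow).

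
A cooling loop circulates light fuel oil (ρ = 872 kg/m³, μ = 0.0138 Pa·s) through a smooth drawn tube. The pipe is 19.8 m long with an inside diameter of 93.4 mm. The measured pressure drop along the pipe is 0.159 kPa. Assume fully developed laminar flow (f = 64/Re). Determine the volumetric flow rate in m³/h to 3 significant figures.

Q ≈ 3.91 m³/h

For laminar flow, f = 64/Re with Re = ρVD/μ, so Darcy-Weisbach reduces to ΔP = 32μLV/D². Solving for V: V = ΔP·D²/(32μL) = 159·(0.0934)²/(32·0.0138·19.8) = 0.1586 m/s.
Check: Re = ρVD/μ = 872·0.1586·0.0934/0.0138 = 936.2 < 2300, so the laminar assumption holds.
Q = V·A = 0.1586·(π/4·0.0934²) = 0.001087 m³/s = 3.91 m³/h.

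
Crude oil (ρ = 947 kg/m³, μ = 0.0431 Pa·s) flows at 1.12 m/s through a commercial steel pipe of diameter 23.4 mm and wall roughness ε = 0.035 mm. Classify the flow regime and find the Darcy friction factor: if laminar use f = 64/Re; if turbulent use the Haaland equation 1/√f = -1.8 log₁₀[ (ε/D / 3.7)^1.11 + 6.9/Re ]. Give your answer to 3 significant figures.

Re = ρVD/μ = 947·1.12·0.0234/0.0431 = 575.8.
Re < 2300 → laminar, so f = 64/Re = 0.1111 (roughness is irrelevant in laminar flow).

f ≈ 0.111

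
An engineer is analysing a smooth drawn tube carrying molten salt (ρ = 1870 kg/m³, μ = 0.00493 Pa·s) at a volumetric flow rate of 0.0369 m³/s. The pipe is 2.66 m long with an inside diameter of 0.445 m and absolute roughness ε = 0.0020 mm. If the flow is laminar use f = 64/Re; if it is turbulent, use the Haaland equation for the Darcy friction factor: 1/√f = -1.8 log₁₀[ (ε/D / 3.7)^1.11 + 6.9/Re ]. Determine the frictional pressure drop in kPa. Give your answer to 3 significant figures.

ΔP ≈ 0.00686 kPa

Cross-sectional area A = πD²/4 = π(0.445)²/4 = 0.1555 m²; mean velocity V = Q/A = 0.0369/0.1555 = 0.2373 m/s.
Reynolds number Re = ρVD/μ = 1870 · 0.2373 · 0.445 / 0.00493 = 4.005e+04.
Re > 4000 → turbulent. Relative roughness ε/D = 2e-06/0.445 = 4.49e-06. Haaland: 1/√f = -1.8 log₁₀[(4.49e-06/3.7)^1.11 + 6.9/4.005e+04] = -1.8 log₁₀[2.71e-07 + 0.000172] = 6.773, so f = 0.0218.
Darcy-Weisbach: ΔP = f(L/D)(ρV²/2) = 0.0218·(2.66/0.445)·(1870·0.2373²/2) = 0.0218·5.978·52.63 = 6.857 Pa.
ΔP = 6.857 Pa = 0.00686 kPa.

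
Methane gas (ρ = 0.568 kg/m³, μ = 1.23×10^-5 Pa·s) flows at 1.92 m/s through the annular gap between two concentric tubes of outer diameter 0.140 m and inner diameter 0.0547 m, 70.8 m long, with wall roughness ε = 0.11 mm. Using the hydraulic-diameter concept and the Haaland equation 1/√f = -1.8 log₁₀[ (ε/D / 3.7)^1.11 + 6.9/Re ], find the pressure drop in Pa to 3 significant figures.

Hydraulic diameter D_h = 4A/P = D_o - D_i = 0.14 - 0.0547 = 0.0853 m.
Re = ρVD_h/μ = 0.568·1.92·0.0853/1.23e-05 = 7563.
ε/D_h = 0.00011/0.0853 = 0.00129; Haaland gives 1/√f = -1.8 log₁₀[0.000145+0.000912] = 5.356, so f = 0.03486.
ΔP = f(L/D_h)(ρV²/2) = 0.03486·70.8/0.0853·1.047 = 30.29 Pa.

ΔP ≈ 30.3 Pa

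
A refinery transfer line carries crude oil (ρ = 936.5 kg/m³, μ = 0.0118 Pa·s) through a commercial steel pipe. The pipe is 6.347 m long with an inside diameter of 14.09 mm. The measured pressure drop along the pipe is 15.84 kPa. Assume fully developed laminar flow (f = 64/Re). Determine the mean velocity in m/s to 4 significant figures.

For laminar flow, f = 64/Re with Re = ρVD/μ, so Darcy-Weisbach reduces to ΔP = 32μLV/D². Solving for V: V = ΔP·D²/(32μL) = 1.584e+04·(0.01409)²/(32·0.0118·6.347) = 1.312 m/s.
Check: Re = ρVD/μ = 936.5·1.312·0.01409/0.0118 = 1467 < 2300, so the laminar assumption holds.

V ≈ 1.312 m/s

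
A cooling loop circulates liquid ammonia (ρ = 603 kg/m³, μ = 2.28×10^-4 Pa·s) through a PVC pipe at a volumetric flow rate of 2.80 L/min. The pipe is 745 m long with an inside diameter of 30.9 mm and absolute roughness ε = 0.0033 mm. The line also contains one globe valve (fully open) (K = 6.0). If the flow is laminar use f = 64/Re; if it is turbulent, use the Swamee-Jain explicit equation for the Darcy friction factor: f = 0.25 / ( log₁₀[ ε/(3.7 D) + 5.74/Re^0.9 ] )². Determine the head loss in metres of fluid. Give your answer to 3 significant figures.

Q = 2.80 L/min = 2.80/60000 = 4.667e-05 m³/s.
Cross-sectional area A = πD²/4 = π(0.0309)²/4 = 0.0007499 m²; mean velocity V = Q/A = 4.667e-05/0.0007499 = 0.06223 m/s.
Reynolds number Re = ρVD/μ = 603 · 0.06223 · 0.0309 / 0.000228 = 5086.
Re > 4000 → turbulent. Relative roughness ε/D = 3.3e-06/0.0309 = 0.000107. Swamee-Jain: f = 0.25/(log₁₀[0.000107/3.7 + 5.74/5086^0.9])² = 0.25/(log₁₀[2.89e-05 + 0.00265])² = 0.25/(-2.572)² = 0.03779.
Total minor-loss coefficient ΣK = 1·6 = 6.
ΔP = [f·L/D + ΣK]·(ρV²/2) = [0.03779·745/0.0309 + 6]·(603·0.06223²/2) = [911.1 + 6]·1.168 = 1071 Pa.
Head loss h_f = ΔP/(ρg) = 1071/(603·9.81) = 0.181 m.

h_f ≈ 0.181 m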